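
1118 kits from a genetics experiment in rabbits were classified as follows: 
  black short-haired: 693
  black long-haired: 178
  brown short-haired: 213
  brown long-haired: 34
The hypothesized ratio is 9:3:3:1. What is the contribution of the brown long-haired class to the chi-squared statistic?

18.419

Expected counts for N = 1118 under a 9:3:3:1 ratio (total parts = 16):
  black short-haired: 1118 × 9/16 = 628.875
  black long-haired: 1118 × 3/16 = 209.625
  brown short-haired: 1118 × 3/16 = 209.625
  brown long-haired: 1118 × 1/16 = 69.875
Contribution of brown long-haired: (34 − 69.875)² / 69.875 = 18.4188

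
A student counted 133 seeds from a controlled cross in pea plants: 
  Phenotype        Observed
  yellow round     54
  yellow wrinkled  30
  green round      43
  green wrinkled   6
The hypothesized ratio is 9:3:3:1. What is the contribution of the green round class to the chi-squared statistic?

13.083

The 9:3:3:1 ratio has 16 parts, so with N = 133 the expected counts are:
  yellow round: 133 × 9/16 = 74.8125
  yellow wrinkled: 133 × 3/16 = 24.9375
  green round: 133 × 3/16 = 24.9375
  green wrinkled: 133 × 1/16 = 8.3125
Contribution of green round: (43 − 24.9375)² / 24.9375 = 13.0829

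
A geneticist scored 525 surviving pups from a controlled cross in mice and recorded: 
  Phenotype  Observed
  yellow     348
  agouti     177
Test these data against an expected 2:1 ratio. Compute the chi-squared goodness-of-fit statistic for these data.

0.034

Expected counts for N = 525 under a 2:1 ratio (total parts = 3):
  yellow: 525 × 2/3 = 350
  agouti: 525 × 1/3 = 175
χ² = Σ (O − E)² / E
  yellow: (348 − 350)² / 350 = 0.0114
  agouti: (177 − 175)² / 175 = 0.0229
χ² = 0.0114 + 0.0229 = 0.0343 ≈ 0.034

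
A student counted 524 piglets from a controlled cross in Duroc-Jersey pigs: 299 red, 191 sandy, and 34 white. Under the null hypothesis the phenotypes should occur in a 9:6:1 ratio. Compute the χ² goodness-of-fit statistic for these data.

Total ratio parts = 16. Expected numbers out of 524:
  red: 524 × 9/16 = 294.75
  sandy: 524 × 6/16 = 196.5
  white: 524 × 1/16 = 32.75
χ² = Σ (O − E)² / E
  red: (299 − 294.75)² / 294.75 = 0.0613
  sandy: (191 − 196.5)² / 196.5 = 0.1539
  white: (34 − 32.75)² / 32.75 = 0.0477
χ² = 0.0613 + 0.1539 + 0.0477 = 0.2629 ≈ 0.263

0.263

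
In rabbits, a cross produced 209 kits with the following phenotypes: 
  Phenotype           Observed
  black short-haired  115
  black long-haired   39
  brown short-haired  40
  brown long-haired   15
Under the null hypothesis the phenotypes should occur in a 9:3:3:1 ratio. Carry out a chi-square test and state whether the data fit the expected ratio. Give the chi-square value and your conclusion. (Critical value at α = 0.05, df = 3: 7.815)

Under the 9:3:3:1 hypothesis (Σ ratio = 16, N = 209):
  black short-haired: 209 × 9/16 = 117.5625
  black long-haired: 209 × 3/16 = 39.1875
  brown short-haired: 209 × 3/16 = 39.1875
  brown long-haired: 209 × 1/16 = 13.0625
χ² = Σ (O − E)² / E
  black short-haired: (115 − 117.5625)² / 117.5625 = 0.0559
  black long-haired: (39 − 39.1875)² / 39.1875 = 0.0009
  brown short-haired: (40 − 39.1875)² / 39.1875 = 0.0168
  brown long-haired: (15 − 13.0625)² / 13.0625 = 0.2874
χ² = 0.0559 + 0.0009 + 0.0168 + 0.2874 = 0.361
Degrees of freedom = 4 − 1 = 3; critical value at α = 0.05 is 7.815.
Since 0.361 < 7.815, we fail to reject the null hypothesis — the data are consistent with the 9:3:3:1 ratio.

0.361; consistent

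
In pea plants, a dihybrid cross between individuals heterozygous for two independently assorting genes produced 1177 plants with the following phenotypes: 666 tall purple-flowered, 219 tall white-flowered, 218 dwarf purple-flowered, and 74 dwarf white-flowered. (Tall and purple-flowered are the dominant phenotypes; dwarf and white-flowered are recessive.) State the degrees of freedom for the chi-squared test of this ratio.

A dihybrid F₂ with independent assortment and complete dominance at both loci gives a 9:3:3:1 phenotypic ratio.
A goodness-of-fit test with 4 phenotype classes has df = 4 − 1 = 3.

3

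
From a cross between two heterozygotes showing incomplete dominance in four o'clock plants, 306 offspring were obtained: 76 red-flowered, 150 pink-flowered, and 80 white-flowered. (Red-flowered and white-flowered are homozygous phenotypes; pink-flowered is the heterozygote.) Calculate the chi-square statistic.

0.222

With incomplete dominance, a heterozygote × heterozygote cross gives a 1:2:1 phenotypic ratio.
The 1:2:1 ratio has 4 parts, so with N = 306 the expected counts are:
  red-flowered: 306 × 1/4 = 76.5
  pink-flowered: 306 × 2/4 = 153
  white-flowered: 306 × 1/4 = 76.5
χ² = Σ (O − E)² / E
  red-flowered: (76 − 76.5)² / 76.5 = 0.0033
  pink-flowered: (150 − 153)² / 153 = 0.0588
  white-flowered: (80 − 76.5)² / 76.5 = 0.1601
χ² = 0.0033 + 0.0588 + 0.1601 = 0.2222 ≈ 0.222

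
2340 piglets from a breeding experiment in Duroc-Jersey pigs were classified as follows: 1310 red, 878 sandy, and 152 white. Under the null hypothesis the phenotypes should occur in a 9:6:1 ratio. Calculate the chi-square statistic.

0.256

Expected counts for N = 2340 under a 9:6:1 ratio (total parts = 16):
  red: 2340 × 9/16 = 1316.25
  sandy: 2340 × 6/16 = 877.5
  white: 2340 × 1/16 = 146.25
χ² = Σ (O − E)² / E
  red: (1310 − 1316.25)² / 1316.25 = 0.0297
  sandy: (878 − 877.5)² / 877.5 = 0.0003
  white: (152 − 146.25)² / 146.25 = 0.2261
χ² = 0.0297 + 0.0003 + 0.2261 = 0.2561 ≈ 0.256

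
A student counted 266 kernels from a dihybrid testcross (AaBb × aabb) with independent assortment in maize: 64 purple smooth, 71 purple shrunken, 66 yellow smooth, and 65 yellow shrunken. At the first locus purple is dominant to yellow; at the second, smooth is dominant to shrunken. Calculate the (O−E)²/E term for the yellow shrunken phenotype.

0.034

A dihybrid testcross with independent assortment gives a 1:1:1:1 ratio.
The 1:1:1:1 ratio has 4 parts, so with N = 266 the expected counts are:
  purple smooth: 266 × 1/4 = 66.5
  purple shrunken: 266 × 1/4 = 66.5
  yellow smooth: 266 × 1/4 = 66.5
  yellow shrunken: 266 × 1/4 = 66.5
Contribution of yellow shrunken: (65 − 66.5)² / 66.5 = 0.0338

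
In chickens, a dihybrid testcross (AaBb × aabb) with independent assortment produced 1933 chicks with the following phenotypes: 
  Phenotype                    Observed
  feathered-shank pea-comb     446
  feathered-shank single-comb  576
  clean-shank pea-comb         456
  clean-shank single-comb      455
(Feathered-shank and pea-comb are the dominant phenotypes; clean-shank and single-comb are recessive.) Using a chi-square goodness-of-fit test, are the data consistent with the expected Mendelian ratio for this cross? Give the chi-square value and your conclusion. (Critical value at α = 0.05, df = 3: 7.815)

A dihybrid testcross with independent assortment gives a 1:1:1:1 ratio.
Total ratio parts = 4. Expected numbers out of 1933:
  feathered-shank pea-comb: 1933 × 1/4 = 483.25
  feathered-shank single-comb: 1933 × 1/4 = 483.25
  clean-shank pea-comb: 1933 × 1/4 = 483.25
  clean-shank single-comb: 1933 × 1/4 = 483.25
χ² = Σ (O − E)² / E
  feathered-shank pea-comb: (446 − 483.25)² / 483.25 = 2.8713
  feathered-shank single-comb: (576 − 483.25)² / 483.25 = 17.8015
  clean-shank pea-comb: (456 − 483.25)² / 483.25 = 1.5366
  clean-shank single-comb: (455 − 483.25)² / 483.25 = 1.6514
χ² = 2.8713 + 17.8015 + 1.5366 + 1.6514 = 23.8608 ≈ 23.861
Degrees of freedom = 4 − 1 = 3; critical value at α = 0.05 is 7.815.
Since 23.861 > 7.815, we reject the null hypothesis — the data do not fit the 1:1:1:1 ratio.

23.861; not consistent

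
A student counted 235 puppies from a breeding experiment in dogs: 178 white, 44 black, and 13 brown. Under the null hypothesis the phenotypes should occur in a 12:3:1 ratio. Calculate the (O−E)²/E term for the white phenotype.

0.017

Total ratio parts = 16. Expected numbers out of 235:
  white: 235 × 12/16 = 176.25
  black: 235 × 3/16 = 44.0625
  brown: 235 × 1/16 = 14.6875
Contribution of white: (178 − 176.25)² / 176.25 = 0.0174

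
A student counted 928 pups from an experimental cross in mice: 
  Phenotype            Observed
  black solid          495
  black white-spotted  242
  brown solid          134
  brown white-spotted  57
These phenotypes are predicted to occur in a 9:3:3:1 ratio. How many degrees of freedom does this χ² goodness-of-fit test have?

A goodness-of-fit test with 4 phenotype classes has df = 4 − 1 = 3.

3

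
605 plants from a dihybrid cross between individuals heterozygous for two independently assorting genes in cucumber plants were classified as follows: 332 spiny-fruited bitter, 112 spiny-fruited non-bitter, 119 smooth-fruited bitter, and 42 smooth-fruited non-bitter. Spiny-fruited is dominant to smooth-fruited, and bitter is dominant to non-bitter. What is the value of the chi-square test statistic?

0.958

A dihybrid F₂ with independent assortment and complete dominance at both loci gives a 9:3:3:1 phenotypic ratio.
The 9:3:3:1 ratio has 16 parts, so with N = 605 the expected counts are:
  spiny-fruited bitter: 605 × 9/16 = 340.3125
  spiny-fruited non-bitter: 605 × 3/16 = 113.4375
  smooth-fruited bitter: 605 × 3/16 = 113.4375
  smooth-fruited non-bitter: 605 × 1/16 = 37.8125
χ² = Σ (O − E)² / E
  spiny-fruited bitter: (332 − 340.3125)² / 340.3125 = 0.2030
  spiny-fruited non-bitter: (112 − 113.4375)² / 113.4375 = 0.0182
  smooth-fruited bitter: (119 − 113.4375)² / 113.4375 = 0.2728
  smooth-fruited non-bitter: (42 − 37.8125)² / 37.8125 = 0.4637
χ² = 0.2030 + 0.0182 + 0.2728 + 0.4637 = 0.9577 ≈ 0.958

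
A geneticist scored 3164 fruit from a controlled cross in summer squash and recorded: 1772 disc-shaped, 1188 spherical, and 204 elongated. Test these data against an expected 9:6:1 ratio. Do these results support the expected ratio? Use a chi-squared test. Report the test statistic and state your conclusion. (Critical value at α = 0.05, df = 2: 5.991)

Expected counts for N = 3164 under a 9:6:1 ratio (total parts = 16):
  disc-shaped: 3164 × 9/16 = 1779.75
  spherical: 3164 × 6/16 = 1186.5
  elongated: 3164 × 1/16 = 197.75
χ² = Σ (O − E)² / E
  disc-shaped: (1772 − 1779.75)² / 1779.75 = 0.0337
  spherical: (1188 − 1186.5)² / 1186.5 = 0.0019
  elongated: (204 − 197.75)² / 197.75 = 0.1975
χ² = 0.0337 + 0.0019 + 0.1975 = 0.2331 ≈ 0.233
Degrees of freedom = 3 − 1 = 2; critical value at α = 0.05 is 5.991.
Since 0.233 < 5.991, we fail to reject the null hypothesis — the data are consistent with the 9:6:1 ratio.

0.233; consistent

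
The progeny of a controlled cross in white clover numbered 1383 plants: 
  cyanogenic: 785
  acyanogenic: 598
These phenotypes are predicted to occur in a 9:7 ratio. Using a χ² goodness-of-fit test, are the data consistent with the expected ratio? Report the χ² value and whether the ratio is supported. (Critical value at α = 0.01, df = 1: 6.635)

The 9:7 ratio has 16 parts, so with N = 1383 the expected counts are:
  cyanogenic: 1383 × 9/16 = 777.9375
  acyanogenic: 1383 × 7/16 = 605.0625
χ² = Σ (O − E)² / E
  cyanogenic: (785 − 777.9375)² / 777.9375 = 0.0641
  acyanogenic: (598 − 605.0625)² / 605.0625 = 0.0824
χ² = 0.0641 + 0.0824 = 0.1465 ≈ 0.147
Degrees of freedom = 2 − 1 = 1; critical value at α = 0.01 is 6.635.
Since 0.147 < 6.635, we fail to reject the null hypothesis — the data are consistent with the 9:7 ratio.

0.147; consistent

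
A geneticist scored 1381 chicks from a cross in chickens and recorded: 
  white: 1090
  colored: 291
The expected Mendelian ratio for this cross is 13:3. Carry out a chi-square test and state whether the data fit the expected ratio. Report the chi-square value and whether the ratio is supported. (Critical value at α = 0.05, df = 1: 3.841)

Under the 13:3 hypothesis (Σ ratio = 16, N = 1381):
  white: 1381 × 13/16 = 1122.0625
  colored: 1381 × 3/16 = 258.9375
χ² = Σ (O − E)² / E
  white: (1090 − 1122.0625)² / 1122.0625 = 0.9162
  colored: (291 − 258.9375)² / 258.9375 = 3.9701
χ² = 0.9162 + 3.9701 = 4.8863 ≈ 4.886
Degrees of freedom = 2 − 1 = 1; critical value at α = 0.05 is 3.841.
Since 4.886 > 3.841, we reject the null hypothesis — the data do not fit the 13:3 ratio.

4.886; not consistent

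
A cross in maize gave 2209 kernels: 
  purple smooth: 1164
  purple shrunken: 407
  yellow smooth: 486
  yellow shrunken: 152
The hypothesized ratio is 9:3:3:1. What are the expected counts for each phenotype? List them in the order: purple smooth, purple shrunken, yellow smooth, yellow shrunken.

Under the 9:3:3:1 hypothesis (Σ ratio = 16, N = 2209):
  purple smooth: 2209 × 9/16 = 1242.5625
  purple shrunken: 2209 × 3/16 = 414.1875
  yellow smooth: 2209 × 3/16 = 414.1875
  yellow shrunken: 2209 × 1/16 = 138.0625

1242.5625, 414.1875, 414.1875, 138.0625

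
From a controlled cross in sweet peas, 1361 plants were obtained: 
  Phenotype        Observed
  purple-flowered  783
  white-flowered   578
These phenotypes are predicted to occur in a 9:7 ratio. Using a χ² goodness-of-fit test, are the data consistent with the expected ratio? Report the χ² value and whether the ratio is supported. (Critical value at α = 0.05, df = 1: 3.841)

0.908; consistent

Under the 9:7 hypothesis (Σ ratio = 16, N = 1361):
  purple-flowered: 1361 × 9/16 = 765.5625
  white-flowered: 1361 × 7/16 = 595.4375
χ² = Σ (O − E)² / E
  purple-flowered: (783 − 765.5625)² / 765.5625 = 0.3972
  white-flowered: (578 − 595.4375)² / 595.4375 = 0.5107
χ² = 0.3972 + 0.5107 = 0.9079 ≈ 0.908
Degrees of freedom = 2 − 1 = 1; critical value at α = 0.05 is 3.841.
Since 0.908 < 3.841, we fail to reject the null hypothesis — the data are consistent with the 9:7 ratio.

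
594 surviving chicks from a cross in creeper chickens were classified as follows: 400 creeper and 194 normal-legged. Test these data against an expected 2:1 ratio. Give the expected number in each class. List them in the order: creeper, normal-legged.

396, 198

Under the 2:1 hypothesis (Σ ratio = 3, N = 594):
  creeper: 594 × 2/3 = 396
  normal-legged: 594 × 1/3 = 198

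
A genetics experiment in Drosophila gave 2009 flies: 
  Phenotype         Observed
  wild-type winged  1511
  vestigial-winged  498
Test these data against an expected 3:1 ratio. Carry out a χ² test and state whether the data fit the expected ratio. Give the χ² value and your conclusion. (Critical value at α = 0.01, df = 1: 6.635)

0.048; consistent

The 3:1 ratio has 4 parts, so with N = 2009 the expected counts are:
  wild-type winged: 2009 × 3/4 = 1506.75
  vestigial-winged: 2009 × 1/4 = 502.25
χ² = Σ (O − E)² / E
  wild-type winged: (1511 − 1506.75)² / 1506.75 = 0.0120
  vestigial-winged: (498 − 502.25)² / 502.25 = 0.0360
χ² = 0.0120 + 0.0360 = 0.048
Degrees of freedom = 2 − 1 = 1; critical value at α = 0.01 is 6.635.
Since 0.048 < 6.635, we fail to reject the null hypothesis — the data are consistent with the 3:1 ratio.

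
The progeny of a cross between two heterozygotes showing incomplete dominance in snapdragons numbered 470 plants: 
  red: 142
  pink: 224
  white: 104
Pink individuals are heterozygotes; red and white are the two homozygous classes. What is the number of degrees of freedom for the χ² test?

2

With incomplete dominance, a heterozygote × heterozygote cross gives a 1:2:1 phenotypic ratio.
A goodness-of-fit test with 3 phenotype classes has df = 3 − 1 = 2.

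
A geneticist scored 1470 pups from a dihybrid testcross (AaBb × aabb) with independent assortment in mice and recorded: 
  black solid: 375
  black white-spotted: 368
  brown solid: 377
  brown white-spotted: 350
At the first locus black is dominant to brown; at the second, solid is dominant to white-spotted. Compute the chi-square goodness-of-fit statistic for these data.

A dihybrid testcross with independent assortment gives a 1:1:1:1 ratio.
Expected counts for N = 1470 under a 1:1:1:1 ratio (total parts = 4):
  black solid: 1470 × 1/4 = 367.5
  black white-spotted: 1470 × 1/4 = 367.5
  brown solid: 1470 × 1/4 = 367.5
  brown white-spotted: 1470 × 1/4 = 367.5
χ² = Σ (O − E)² / E
  black solid: (375 − 367.5)² / 367.5 = 0.1531
  black white-spotted: (368 − 367.5)² / 367.5 = 0.0007
  brown solid: (377 − 367.5)² / 367.5 = 0.2456
  brown white-spotted: (350 − 367.5)² / 367.5 = 0.8333
χ² = 0.1531 + 0.0007 + 0.2456 + 0.8333 = 1.2327 ≈ 1.233

1.233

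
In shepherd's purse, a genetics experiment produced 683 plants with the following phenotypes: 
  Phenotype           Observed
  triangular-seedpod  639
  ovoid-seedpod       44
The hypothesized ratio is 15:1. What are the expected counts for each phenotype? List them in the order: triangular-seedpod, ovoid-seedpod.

640.3125, 42.6875

Total ratio parts = 16. Expected numbers out of 683:
  triangular-seedpod: 683 × 15/16 = 640.3125
  ovoid-seedpod: 683 × 1/16 = 42.6875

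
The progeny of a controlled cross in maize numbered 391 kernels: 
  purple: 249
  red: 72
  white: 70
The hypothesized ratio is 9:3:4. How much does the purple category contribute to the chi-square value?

3.840

Under the 9:3:4 hypothesis (Σ ratio = 16, N = 391):
  purple: 391 × 9/16 = 219.9375
  red: 391 × 3/16 = 73.3125
  white: 391 × 4/16 = 97.75
Contribution of purple: (249 − 219.9375)² / 219.9375 = 3.8403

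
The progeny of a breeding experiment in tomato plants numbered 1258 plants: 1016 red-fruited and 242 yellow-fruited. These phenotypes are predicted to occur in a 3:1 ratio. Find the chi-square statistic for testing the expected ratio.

22.284

The 3:1 ratio has 4 parts, so with N = 1258 the expected counts are:
  red-fruited: 1258 × 3/4 = 943.5
  yellow-fruited: 1258 × 1/4 = 314.5
χ² = Σ (O − E)² / E
  red-fruited: (1016 − 943.5)² / 943.5 = 5.5710
  yellow-fruited: (242 − 314.5)² / 314.5 = 16.7130
χ² = 5.5710 + 16.7130 = 22.284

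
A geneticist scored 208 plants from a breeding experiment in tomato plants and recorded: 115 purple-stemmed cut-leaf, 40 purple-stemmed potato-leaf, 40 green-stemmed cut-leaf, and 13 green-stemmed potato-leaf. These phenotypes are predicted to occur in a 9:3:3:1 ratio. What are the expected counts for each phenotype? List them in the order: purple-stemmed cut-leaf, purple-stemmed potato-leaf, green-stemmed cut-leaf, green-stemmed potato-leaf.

117, 39, 39, 13

The 9:3:3:1 ratio has 16 parts, so with N = 208 the expected counts are:
  purple-stemmed cut-leaf: 208 × 9/16 = 117
  purple-stemmed potato-leaf: 208 × 3/16 = 39
  green-stemmed cut-leaf: 208 × 3/16 = 39
  green-stemmed potato-leaf: 208 × 1/16 = 13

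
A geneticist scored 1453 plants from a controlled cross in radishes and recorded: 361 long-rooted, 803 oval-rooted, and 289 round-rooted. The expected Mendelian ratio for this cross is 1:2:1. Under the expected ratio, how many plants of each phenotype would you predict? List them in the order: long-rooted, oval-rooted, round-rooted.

The 1:2:1 ratio has 4 parts, so with N = 1453 the expected counts are:
  long-rooted: 1453 × 1/4 = 363.25
  oval-rooted: 1453 × 2/4 = 726.5
  round-rooted: 1453 × 1/4 = 363.25

363.25, 726.5, 363.25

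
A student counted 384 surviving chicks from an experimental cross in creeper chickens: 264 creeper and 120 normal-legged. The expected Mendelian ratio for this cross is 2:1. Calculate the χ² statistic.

0.750

The 2:1 ratio has 3 parts, so with N = 384 the expected counts are:
  creeper: 384 × 2/3 = 256
  normal-legged: 384 × 1/3 = 128
χ² = Σ (O − E)² / E
  creeper: (264 − 256)² / 256 = 0.2500
  normal-legged: (120 − 128)² / 128 = 0.5000
χ² = 0.2500 + 0.5000 = 0.750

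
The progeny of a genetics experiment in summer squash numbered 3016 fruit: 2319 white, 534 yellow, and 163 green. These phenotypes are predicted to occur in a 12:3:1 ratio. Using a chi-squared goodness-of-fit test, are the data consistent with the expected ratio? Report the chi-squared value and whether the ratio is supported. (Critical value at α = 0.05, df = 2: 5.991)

6.641; not consistent

The 12:3:1 ratio has 16 parts, so with N = 3016 the expected counts are:
  white: 3016 × 12/16 = 2262
  yellow: 3016 × 3/16 = 565.5
  green: 3016 × 1/16 = 188.5
χ² = Σ (O − E)² / E
  white: (2319 − 2262)² / 2262 = 1.4363
  yellow: (534 − 565.5)² / 565.5 = 1.7546
  green: (163 − 188.5)² / 188.5 = 3.4496
χ² = 1.4363 + 1.7546 + 3.4496 = 6.6405 ≈ 6.641
Degrees of freedom = 3 − 1 = 2; critical value at α = 0.05 is 5.991.
Since 6.641 > 5.991, we reject the null hypothesis — the data do not fit the 12:3:1 ratio.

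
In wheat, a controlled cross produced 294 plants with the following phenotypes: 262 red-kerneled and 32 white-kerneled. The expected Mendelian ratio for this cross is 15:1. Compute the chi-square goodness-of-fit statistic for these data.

Total ratio parts = 16. Expected numbers out of 294:
  red-kerneled: 294 × 15/16 = 275.625
  white-kerneled: 294 × 1/16 = 18.375
χ² = Σ (O − E)² / E
  red-kerneled: (262 − 275.625)² / 275.625 = 0.6735
  white-kerneled: (32 − 18.375)² / 18.375 = 10.1029
χ² = 0.6735 + 10.1029 = 10.7764 ≈ 10.776

10.776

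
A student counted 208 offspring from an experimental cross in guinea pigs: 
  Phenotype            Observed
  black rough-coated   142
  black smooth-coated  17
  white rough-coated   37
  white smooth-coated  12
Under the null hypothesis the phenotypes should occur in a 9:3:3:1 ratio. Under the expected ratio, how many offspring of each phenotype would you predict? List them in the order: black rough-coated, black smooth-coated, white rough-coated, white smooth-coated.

The 9:3:3:1 ratio has 16 parts, so with N = 208 the expected counts are:
  black rough-coated: 208 × 9/16 = 117
  black smooth-coated: 208 × 3/16 = 39
  white rough-coated: 208 × 3/16 = 39
  white smooth-coated: 208 × 1/16 = 13

117, 39, 39, 13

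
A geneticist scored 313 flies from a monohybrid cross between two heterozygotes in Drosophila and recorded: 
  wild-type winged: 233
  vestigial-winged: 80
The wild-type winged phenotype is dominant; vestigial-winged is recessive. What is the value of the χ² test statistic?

For a monohybrid cross between heterozygotes with complete dominance, the expected phenotypic ratio is 3:1.
Under the 3:1 hypothesis (Σ ratio = 4, N = 313):
  wild-type winged: 313 × 3/4 = 234.75
  vestigial-winged: 313 × 1/4 = 78.25
χ² = Σ (O − E)² / E
  wild-type winged: (233 − 234.75)² / 234.75 = 0.0130
  vestigial-winged: (80 − 78.25)² / 78.25 = 0.0391
χ² = 0.0130 + 0.0391 = 0.0521 ≈ 0.052

0.052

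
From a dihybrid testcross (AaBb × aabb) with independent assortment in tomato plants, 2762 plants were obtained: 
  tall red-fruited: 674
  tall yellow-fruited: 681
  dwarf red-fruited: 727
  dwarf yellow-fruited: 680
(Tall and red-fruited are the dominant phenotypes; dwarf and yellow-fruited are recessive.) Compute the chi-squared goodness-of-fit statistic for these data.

2.614

A dihybrid testcross with independent assortment gives a 1:1:1:1 ratio.
Expected counts for N = 2762 under a 1:1:1:1 ratio (total parts = 4):
  tall red-fruited: 2762 × 1/4 = 690.5
  tall yellow-fruited: 2762 × 1/4 = 690.5
  dwarf red-fruited: 2762 × 1/4 = 690.5
  dwarf yellow-fruited: 2762 × 1/4 = 690.5
χ² = Σ (O − E)² / E
  tall red-fruited: (674 − 690.5)² / 690.5 = 0.3943
  tall yellow-fruited: (681 − 690.5)² / 690.5 = 0.1307
  dwarf red-fruited: (727 − 690.5)² / 690.5 = 1.9294
  dwarf yellow-fruited: (680 − 690.5)² / 690.5 = 0.1597
χ² = 0.3943 + 0.1307 + 1.9294 + 0.1597 = 2.6141 ≈ 2.614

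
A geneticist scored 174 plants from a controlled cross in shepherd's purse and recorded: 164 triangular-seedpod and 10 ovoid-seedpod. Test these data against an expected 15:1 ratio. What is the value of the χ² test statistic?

Expected counts for N = 174 under a 15:1 ratio (total parts = 16):
  triangular-seedpod: 174 × 15/16 = 163.125
  ovoid-seedpod: 174 × 1/16 = 10.875
χ² = Σ (O − E)² / E
  triangular-seedpod: (164 − 163.125)² / 163.125 = 0.0047
  ovoid-seedpod: (10 − 10.875)² / 10.875 = 0.0704
χ² = 0.0047 + 0.0704 = 0.0751 ≈ 0.075

0.075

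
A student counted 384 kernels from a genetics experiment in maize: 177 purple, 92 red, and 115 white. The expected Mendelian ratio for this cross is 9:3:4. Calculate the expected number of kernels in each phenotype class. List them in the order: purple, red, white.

216, 72, 96

Under the 9:3:4 hypothesis (Σ ratio = 16, N = 384):
  purple: 384 × 9/16 = 216
  red: 384 × 3/16 = 72
  white: 384 × 4/16 = 96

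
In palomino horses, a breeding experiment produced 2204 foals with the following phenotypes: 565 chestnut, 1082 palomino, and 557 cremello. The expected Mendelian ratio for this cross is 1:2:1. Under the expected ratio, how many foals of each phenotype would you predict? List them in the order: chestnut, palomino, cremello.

Under the 1:2:1 hypothesis (Σ ratio = 4, N = 2204):
  chestnut: 2204 × 1/4 = 551
  palomino: 2204 × 2/4 = 1102
  cremello: 2204 × 1/4 = 551

551, 1102, 551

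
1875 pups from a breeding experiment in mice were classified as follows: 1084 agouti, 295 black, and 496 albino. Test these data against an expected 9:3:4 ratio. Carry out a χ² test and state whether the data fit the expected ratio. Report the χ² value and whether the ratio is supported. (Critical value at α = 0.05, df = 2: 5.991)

Under the 9:3:4 hypothesis (Σ ratio = 16, N = 1875):
  agouti: 1875 × 9/16 = 1054.6875
  black: 1875 × 3/16 = 351.5625
  albino: 1875 × 4/16 = 468.75
χ² = Σ (O − E)² / E
  agouti: (1084 − 1054.6875)² / 1054.6875 = 0.8147
  black: (295 − 351.5625)² / 351.5625 = 9.1003
  albino: (496 − 468.75)² / 468.75 = 1.5841
χ² = 0.8147 + 9.1003 + 1.5841 = 11.4991 ≈ 11.499
Degrees of freedom = 3 − 1 = 2; critical value at α = 0.05 is 5.991.
Since 11.499 > 5.991, we reject the null hypothesis — the data do not fit the 9:3:4 ratio.

11.499; not consistent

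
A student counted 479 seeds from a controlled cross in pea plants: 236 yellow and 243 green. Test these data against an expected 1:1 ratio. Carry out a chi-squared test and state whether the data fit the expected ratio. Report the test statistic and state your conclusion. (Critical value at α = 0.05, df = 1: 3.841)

Expected counts for N = 479 under a 1:1 ratio (total parts = 2):
  yellow: 479 × 1/2 = 239.5
  green: 479 × 1/2 = 239.5
χ² = Σ (O − E)² / E
  yellow: (236 − 239.5)² / 239.5 = 0.0511
  green: (243 − 239.5)² / 239.5 = 0.0511
χ² = 0.0511 + 0.0511 = 0.1022 ≈ 0.102
Degrees of freedom = 2 − 1 = 1; critical value at α = 0.05 is 3.841.
Since 0.102 < 3.841, we fail to reject the null hypothesis — the data are consistent with the 1:1 ratio.

0.102; consistent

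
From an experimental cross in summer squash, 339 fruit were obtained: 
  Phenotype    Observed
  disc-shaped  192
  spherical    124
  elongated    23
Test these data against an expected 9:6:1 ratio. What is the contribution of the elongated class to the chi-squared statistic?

The 9:6:1 ratio has 16 parts, so with N = 339 the expected counts are:
  disc-shaped: 339 × 9/16 = 190.6875
  spherical: 339 × 6/16 = 127.125
  elongated: 339 × 1/16 = 21.1875
Contribution of elongated: (23 − 21.1875)² / 21.1875 = 0.1551

0.155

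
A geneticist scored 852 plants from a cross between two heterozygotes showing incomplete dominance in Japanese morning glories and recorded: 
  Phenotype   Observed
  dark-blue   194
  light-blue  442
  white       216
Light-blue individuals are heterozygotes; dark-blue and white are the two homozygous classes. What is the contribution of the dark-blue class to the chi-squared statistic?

With incomplete dominance, a heterozygote × heterozygote cross gives a 1:2:1 phenotypic ratio.
Total ratio parts = 4. Expected numbers out of 852:
  dark-blue: 852 × 1/4 = 213
  light-blue: 852 × 2/4 = 426
  white: 852 × 1/4 = 213
Contribution of dark-blue: (194 − 213)² / 213 = 1.6948

1.695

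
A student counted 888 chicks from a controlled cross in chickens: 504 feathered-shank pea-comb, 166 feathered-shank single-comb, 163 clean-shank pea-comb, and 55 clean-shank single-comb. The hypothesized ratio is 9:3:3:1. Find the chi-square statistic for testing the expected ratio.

0.120

Under the 9:3:3:1 hypothesis (Σ ratio = 16, N = 888):
  feathered-shank pea-comb: 888 × 9/16 = 499.5
  feathered-shank single-comb: 888 × 3/16 = 166.5
  clean-shank pea-comb: 888 × 3/16 = 166.5
  clean-shank single-comb: 888 × 1/16 = 55.5
χ² = Σ (O − E)² / E
  feathered-shank pea-comb: (504 − 499.5)² / 499.5 = 0.0405
  feathered-shank single-comb: (166 − 166.5)² / 166.5 = 0.0015
  clean-shank pea-comb: (163 − 166.5)² / 166.5 = 0.0736
  clean-shank single-comb: (55 − 55.5)² / 55.5 = 0.0045
χ² = 0.0405 + 0.0015 + 0.0736 + 0.0045 = 0.1201 ≈ 0.120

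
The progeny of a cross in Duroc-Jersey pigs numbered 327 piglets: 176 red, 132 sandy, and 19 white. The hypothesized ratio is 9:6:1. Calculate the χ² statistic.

1.160

Under the 9:6:1 hypothesis (Σ ratio = 16, N = 327):
  red: 327 × 9/16 = 183.9375
  sandy: 327 × 6/16 = 122.625
  white: 327 × 1/16 = 20.4375
χ² = Σ (O − E)² / E
  red: (176 − 183.9375)² / 183.9375 = 0.3425
  sandy: (132 − 122.625)² / 122.625 = 0.7167
  white: (19 − 20.4375)² / 20.4375 = 0.1011
χ² = 0.3425 + 0.7167 + 0.1011 = 1.1603 ≈ 1.160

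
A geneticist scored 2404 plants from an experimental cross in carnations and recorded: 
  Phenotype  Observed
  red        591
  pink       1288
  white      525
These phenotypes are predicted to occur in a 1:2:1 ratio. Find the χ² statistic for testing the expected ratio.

Total ratio parts = 4. Expected numbers out of 2404:
  red: 2404 × 1/4 = 601
  pink: 2404 × 2/4 = 1202
  white: 2404 × 1/4 = 601
χ² = Σ (O − E)² / E
  red: (591 − 601)² / 601 = 0.1664
  pink: (1288 − 1202)² / 1202 = 6.1531
  white: (525 − 601)² / 601 = 9.6106
χ² = 0.1664 + 6.1531 + 9.6106 = 15.9301 ≈ 15.930

15.930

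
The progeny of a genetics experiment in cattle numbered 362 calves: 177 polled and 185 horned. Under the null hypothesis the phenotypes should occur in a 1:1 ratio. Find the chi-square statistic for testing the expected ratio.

0.177

Expected counts for N = 362 under a 1:1 ratio (total parts = 2):
  polled: 362 × 1/2 = 181
  horned: 362 × 1/2 = 181
χ² = Σ (O − E)² / E
  polled: (177 − 181)² / 181 = 0.0884
  horned: (185 − 181)² / 181 = 0.0884
χ² = 0.0884 + 0.0884 = 0.1768 ≈ 0.177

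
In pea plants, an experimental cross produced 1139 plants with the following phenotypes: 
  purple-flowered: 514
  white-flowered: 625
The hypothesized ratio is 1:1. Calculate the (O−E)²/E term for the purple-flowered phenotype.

5.409

The 1:1 ratio has 2 parts, so with N = 1139 the expected counts are:
  purple-flowered: 1139 × 1/2 = 569.5
  white-flowered: 1139 × 1/2 = 569.5
Contribution of purple-flowered: (514 − 569.5)² / 569.5 = 5.4087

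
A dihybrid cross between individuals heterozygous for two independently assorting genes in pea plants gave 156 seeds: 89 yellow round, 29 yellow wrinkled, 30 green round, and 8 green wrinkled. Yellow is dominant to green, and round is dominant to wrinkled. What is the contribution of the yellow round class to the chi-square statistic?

A dihybrid F₂ with independent assortment and complete dominance at both loci gives a 9:3:3:1 phenotypic ratio.
The 9:3:3:1 ratio has 16 parts, so with N = 156 the expected counts are:
  yellow round: 156 × 9/16 = 87.75
  yellow wrinkled: 156 × 3/16 = 29.25
  green round: 156 × 3/16 = 29.25
  green wrinkled: 156 × 1/16 = 9.75
Contribution of yellow round: (89 − 87.75)² / 87.75 = 0.0178

0.018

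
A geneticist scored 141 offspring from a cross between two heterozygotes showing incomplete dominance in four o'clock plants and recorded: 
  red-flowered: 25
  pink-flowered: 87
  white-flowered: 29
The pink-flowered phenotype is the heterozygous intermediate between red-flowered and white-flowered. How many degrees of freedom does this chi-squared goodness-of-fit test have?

With incomplete dominance, a heterozygote × heterozygote cross gives a 1:2:1 phenotypic ratio.
A goodness-of-fit test with 3 phenotype classes has df = 3 − 1 = 2.

2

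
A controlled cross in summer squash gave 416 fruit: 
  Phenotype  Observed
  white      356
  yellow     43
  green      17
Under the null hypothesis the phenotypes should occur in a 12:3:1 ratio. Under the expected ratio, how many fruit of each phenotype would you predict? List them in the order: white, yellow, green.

Under the 12:3:1 hypothesis (Σ ratio = 16, N = 416):
  white: 416 × 12/16 = 312
  yellow: 416 × 3/16 = 78
  green: 416 × 1/16 = 26

312, 78, 26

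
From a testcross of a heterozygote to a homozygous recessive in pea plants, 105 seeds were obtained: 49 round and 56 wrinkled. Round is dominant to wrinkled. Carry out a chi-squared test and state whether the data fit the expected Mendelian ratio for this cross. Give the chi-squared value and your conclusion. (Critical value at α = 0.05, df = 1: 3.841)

A testcross of a heterozygote (Aa × aa) gives a 1:1 phenotypic ratio.
Under the 1:1 hypothesis (Σ ratio = 2, N = 105):
  round: 105 × 1/2 = 52.5
  wrinkled: 105 × 1/2 = 52.5
χ² = Σ (O − E)² / E
  round: (49 − 52.5)² / 52.5 = 0.2333
  wrinkled: (56 − 52.5)² / 52.5 = 0.2333
χ² = 0.2333 + 0.2333 = 0.4666 ≈ 0.467
Degrees of freedom = 2 − 1 = 1; critical value at α = 0.05 is 3.841.
Since 0.467 < 3.841, we fail to reject the null hypothesis — the data are consistent with the 1:1 ratio.

0.467; consistent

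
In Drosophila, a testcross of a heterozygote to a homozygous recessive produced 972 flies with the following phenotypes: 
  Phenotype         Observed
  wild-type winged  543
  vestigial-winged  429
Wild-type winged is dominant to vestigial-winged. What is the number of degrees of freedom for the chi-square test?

A testcross of a heterozygote (Aa × aa) gives a 1:1 phenotypic ratio.
A goodness-of-fit test with 2 phenotype classes has df = 2 − 1 = 1.

1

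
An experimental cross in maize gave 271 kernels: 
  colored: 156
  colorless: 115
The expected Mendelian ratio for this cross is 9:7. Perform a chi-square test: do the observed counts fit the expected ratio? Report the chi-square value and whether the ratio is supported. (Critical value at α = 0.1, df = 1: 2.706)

Under the 9:7 hypothesis (Σ ratio = 16, N = 271):
  colored: 271 × 9/16 = 152.4375
  colorless: 271 × 7/16 = 118.5625
χ² = Σ (O − E)² / E
  colored: (156 − 152.4375)² / 152.4375 = 0.0833
  colorless: (115 − 118.5625)² / 118.5625 = 0.1070
χ² = 0.0833 + 0.1070 = 0.1903 ≈ 0.190
Degrees of freedom = 2 − 1 = 1; critical value at α = 0.1 is 2.706.
Since 0.190 < 2.706, we fail to reject the null hypothesis — the data are consistent with the 9:7 ratio.

0.190; consistent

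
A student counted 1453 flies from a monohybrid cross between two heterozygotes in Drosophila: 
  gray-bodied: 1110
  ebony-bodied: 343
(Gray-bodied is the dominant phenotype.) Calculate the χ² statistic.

1.505

For a monohybrid cross between heterozygotes with complete dominance, the expected phenotypic ratio is 3:1.
Under the 3:1 hypothesis (Σ ratio = 4, N = 1453):
  gray-bodied: 1453 × 3/4 = 1089.75
  ebony-bodied: 1453 × 1/4 = 363.25
χ² = Σ (O − E)² / E
  gray-bodied: (1110 − 1089.75)² / 1089.75 = 0.3763
  ebony-bodied: (343 − 363.25)² / 363.25 = 1.1289
χ² = 0.3763 + 1.1289 = 1.5052 ≈ 1.505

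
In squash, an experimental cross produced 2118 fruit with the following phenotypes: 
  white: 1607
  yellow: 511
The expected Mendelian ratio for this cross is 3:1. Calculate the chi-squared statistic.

Under the 3:1 hypothesis (Σ ratio = 4, N = 2118):
  white: 2118 × 3/4 = 1588.5
  yellow: 2118 × 1/4 = 529.5
χ² = Σ (O − E)² / E
  white: (1607 − 1588.5)² / 1588.5 = 0.2155
  yellow: (511 − 529.5)² / 529.5 = 0.6464
χ² = 0.2155 + 0.6464 = 0.8619 ≈ 0.862

0.862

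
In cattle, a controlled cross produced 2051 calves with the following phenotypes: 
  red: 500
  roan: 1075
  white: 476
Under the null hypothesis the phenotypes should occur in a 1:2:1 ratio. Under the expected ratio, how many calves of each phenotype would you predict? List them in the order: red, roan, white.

Under the 1:2:1 hypothesis (Σ ratio = 4, N = 2051):
  red: 2051 × 1/4 = 512.75
  roan: 2051 × 2/4 = 1025.5
  white: 2051 × 1/4 = 512.75

512.75, 1025.5, 512.75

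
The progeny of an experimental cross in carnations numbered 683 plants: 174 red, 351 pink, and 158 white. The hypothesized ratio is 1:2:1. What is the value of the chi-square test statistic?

The 1:2:1 ratio has 4 parts, so with N = 683 the expected counts are:
  red: 683 × 1/4 = 170.75
  pink: 683 × 2/4 = 341.5
  white: 683 × 1/4 = 170.75
χ² = Σ (O − E)² / E
  red: (174 − 170.75)² / 170.75 = 0.0619
  pink: (351 − 341.5)² / 341.5 = 0.2643
  white: (158 − 170.75)² / 170.75 = 0.9520
χ² = 0.0619 + 0.2643 + 0.9520 = 1.2782 ≈ 1.278

1.278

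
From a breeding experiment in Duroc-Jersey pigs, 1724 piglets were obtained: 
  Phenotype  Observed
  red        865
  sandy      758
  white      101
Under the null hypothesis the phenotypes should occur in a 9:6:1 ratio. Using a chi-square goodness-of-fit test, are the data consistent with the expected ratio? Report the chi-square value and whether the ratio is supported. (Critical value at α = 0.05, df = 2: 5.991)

Total ratio parts = 16. Expected numbers out of 1724:
  red: 1724 × 9/16 = 969.75
  sandy: 1724 × 6/16 = 646.5
  white: 1724 × 1/16 = 107.75
χ² = Σ (O − E)² / E
  red: (865 − 969.75)² / 969.75 = 11.3148
  sandy: (758 − 646.5)² / 646.5 = 19.2301
  white: (101 − 107.75)² / 107.75 = 0.4229
χ² = 11.3148 + 19.2301 + 0.4229 = 30.9678 ≈ 30.968
Degrees of freedom = 3 − 1 = 2; critical value at α = 0.05 is 5.991.
Since 30.968 > 5.991, we reject the null hypothesis — the data do not fit the 9:6:1 ratio.

30.968; not consistent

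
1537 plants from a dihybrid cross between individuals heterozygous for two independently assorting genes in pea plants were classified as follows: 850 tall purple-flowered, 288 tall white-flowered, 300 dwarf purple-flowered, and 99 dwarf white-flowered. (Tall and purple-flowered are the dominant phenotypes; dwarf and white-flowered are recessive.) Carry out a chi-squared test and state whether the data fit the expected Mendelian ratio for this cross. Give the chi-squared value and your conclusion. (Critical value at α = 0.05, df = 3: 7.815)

A dihybrid F₂ with independent assortment and complete dominance at both loci gives a 9:3:3:1 phenotypic ratio.
Expected counts for N = 1537 under a 9:3:3:1 ratio (total parts = 16):
  tall purple-flowered: 1537 × 9/16 = 864.5625
  tall white-flowered: 1537 × 3/16 = 288.1875
  dwarf purple-flowered: 1537 × 3/16 = 288.1875
  dwarf white-flowered: 1537 × 1/16 = 96.0625
χ² = Σ (O − E)² / E
  tall purple-flowered: (850 − 864.5625)² / 864.5625 = 0.2453
  tall white-flowered: (288 − 288.1875)² / 288.1875 = 0.0001
  dwarf purple-flowered: (300 − 288.1875)² / 288.1875 = 0.4842
  dwarf white-flowered: (99 − 96.0625)² / 96.0625 = 0.0898
χ² = 0.2453 + 0.0001 + 0.4842 + 0.0898 = 0.8194 ≈ 0.819
Degrees of freedom = 4 − 1 = 3; critical value at α = 0.05 is 7.815.
Since 0.819 < 7.815, we fail to reject the null hypothesis — the data are consistent with the 9:3:3:1 ratio.

0.819; consistent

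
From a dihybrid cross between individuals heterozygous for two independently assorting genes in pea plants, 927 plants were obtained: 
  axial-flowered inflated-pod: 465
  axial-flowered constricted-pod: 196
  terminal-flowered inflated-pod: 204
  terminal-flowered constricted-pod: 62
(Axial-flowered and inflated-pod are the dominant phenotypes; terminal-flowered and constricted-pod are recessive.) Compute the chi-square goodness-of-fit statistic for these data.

A dihybrid F₂ with independent assortment and complete dominance at both loci gives a 9:3:3:1 phenotypic ratio.
Under the 9:3:3:1 hypothesis (Σ ratio = 16, N = 927):
  axial-flowered inflated-pod: 927 × 9/16 = 521.4375
  axial-flowered constricted-pod: 927 × 3/16 = 173.8125
  terminal-flowered inflated-pod: 927 × 3/16 = 173.8125
  terminal-flowered constricted-pod: 927 × 1/16 = 57.9375
χ² = Σ (O − E)² / E
  axial-flowered inflated-pod: (465 − 521.4375)² / 521.4375 = 6.1085
  axial-flowered constricted-pod: (196 − 173.8125)² / 173.8125 = 2.8323
  terminal-flowered inflated-pod: (204 − 173.8125)² / 173.8125 = 5.2429
  terminal-flowered constricted-pod: (62 − 57.9375)² / 57.9375 = 0.2849
χ² = 6.1085 + 2.8323 + 5.2429 + 0.2849 = 14.4686 ≈ 14.469

14.469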